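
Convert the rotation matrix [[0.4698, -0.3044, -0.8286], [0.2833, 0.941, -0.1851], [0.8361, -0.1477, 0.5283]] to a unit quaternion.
0.8572 + 0.0109i - 0.4855j + 0.1714k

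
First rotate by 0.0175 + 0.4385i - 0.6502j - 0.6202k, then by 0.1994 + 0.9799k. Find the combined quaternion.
0.6112 + 0.7246i + 0.3j - 0.1065k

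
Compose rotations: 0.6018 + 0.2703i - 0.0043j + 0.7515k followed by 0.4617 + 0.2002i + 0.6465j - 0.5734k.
0.6574 + 0.7287i + 0.0816j - 0.1737k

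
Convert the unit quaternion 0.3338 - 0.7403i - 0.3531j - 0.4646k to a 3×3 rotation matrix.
[[0.3189, 0.833, 0.4522], [0.2126, -0.5278, 0.8223], [0.9236, -0.1661, -0.3454]]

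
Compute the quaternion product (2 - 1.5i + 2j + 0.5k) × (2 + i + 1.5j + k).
2 + 0.25i + 9j - 1.25k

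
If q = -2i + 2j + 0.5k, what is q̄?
2i - 2j - 0.5k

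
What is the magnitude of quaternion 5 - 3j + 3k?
√43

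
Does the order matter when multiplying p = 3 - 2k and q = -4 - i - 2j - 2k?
Yes: pq = -16 - 7i - 4j + 2k ≠ -16 + i - 8j + 2k = qp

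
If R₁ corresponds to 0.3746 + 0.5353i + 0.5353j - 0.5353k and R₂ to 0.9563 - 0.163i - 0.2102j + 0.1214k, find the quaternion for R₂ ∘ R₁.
0.623 + 0.4984i + 0.4109j - 0.4412k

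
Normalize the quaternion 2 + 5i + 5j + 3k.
0.252 + 0.6299i + 0.6299j + 0.378k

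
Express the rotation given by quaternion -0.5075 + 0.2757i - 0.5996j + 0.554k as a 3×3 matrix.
[[-0.3329, 0.2317, 0.9141], [-0.8929, 0.2341, -0.3845], [-0.3031, -0.9442, 0.1289]]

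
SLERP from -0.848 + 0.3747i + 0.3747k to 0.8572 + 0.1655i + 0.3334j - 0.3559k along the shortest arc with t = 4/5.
-0.8851 - 0.0556i - 0.2737j + 0.3723k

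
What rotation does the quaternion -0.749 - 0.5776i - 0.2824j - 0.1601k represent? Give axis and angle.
axis = (-0.8718, -0.4262, -0.2416), θ = 277°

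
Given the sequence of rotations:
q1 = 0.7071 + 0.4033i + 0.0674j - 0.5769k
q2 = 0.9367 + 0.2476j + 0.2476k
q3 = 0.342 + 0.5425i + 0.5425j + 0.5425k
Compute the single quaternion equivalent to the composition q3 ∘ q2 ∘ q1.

q2 · q1 = 0.7885 + 0.2182i + 0.3381j - 0.4652k
q3 · q2 · q1 = 0.2202 + 0.0666i + 0.9141j + 0.3337k
0.2202 + 0.0666i + 0.9141j + 0.3337k


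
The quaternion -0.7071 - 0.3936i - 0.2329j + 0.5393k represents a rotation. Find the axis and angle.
axis = (-0.5566, -0.3294, 0.7627), θ = 3π/2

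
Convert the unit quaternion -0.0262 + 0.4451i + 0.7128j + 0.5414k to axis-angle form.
axis = (0.4453, 0.713, 0.5416), θ = 183°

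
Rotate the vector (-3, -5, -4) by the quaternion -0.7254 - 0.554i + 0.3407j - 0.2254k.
(2.502, 2.558, -6.099)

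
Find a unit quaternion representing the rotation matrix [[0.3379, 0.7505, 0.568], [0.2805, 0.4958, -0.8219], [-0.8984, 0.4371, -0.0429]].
0.6691 + 0.4704i + 0.5479j - 0.1756k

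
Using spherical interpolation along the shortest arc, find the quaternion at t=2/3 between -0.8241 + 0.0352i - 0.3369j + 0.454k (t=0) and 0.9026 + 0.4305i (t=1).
-0.9347 - 0.2902i - 0.1224j + 0.165k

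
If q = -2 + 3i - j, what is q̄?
-2 - 3i + j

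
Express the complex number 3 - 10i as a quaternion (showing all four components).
3 - 10i + 0j + 0k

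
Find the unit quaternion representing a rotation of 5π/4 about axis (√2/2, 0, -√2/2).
-0.3827 + 0.6533i - 0.6533k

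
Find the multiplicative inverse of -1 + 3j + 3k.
-0.0526 - 0.1579j - 0.1579k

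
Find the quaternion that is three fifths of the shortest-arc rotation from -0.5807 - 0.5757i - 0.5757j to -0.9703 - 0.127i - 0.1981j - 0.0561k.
-0.8665 - 0.3287i - 0.3739j - 0.0356k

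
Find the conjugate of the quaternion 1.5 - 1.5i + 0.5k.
1.5 + 1.5i - 0.5k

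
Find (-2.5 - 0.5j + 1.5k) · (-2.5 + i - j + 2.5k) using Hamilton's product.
2 - 2.25i + 5.25j - 9.5k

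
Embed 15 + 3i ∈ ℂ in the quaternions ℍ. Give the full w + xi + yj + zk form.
15 + 3i + 0j + 0k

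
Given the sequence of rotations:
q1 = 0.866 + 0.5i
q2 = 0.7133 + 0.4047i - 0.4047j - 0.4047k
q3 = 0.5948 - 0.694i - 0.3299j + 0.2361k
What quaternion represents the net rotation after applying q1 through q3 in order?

q2 · q1 = 0.4154 + 0.7071i - 0.5528j - 0.1481k
q3 · q2 · q1 = 0.5904 + 0.3117i - 0.4017j + 0.6269k
0.5904 + 0.3117i - 0.4017j + 0.6269k


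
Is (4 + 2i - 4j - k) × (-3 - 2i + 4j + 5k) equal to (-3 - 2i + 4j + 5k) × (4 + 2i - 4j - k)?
No: pq = 13 - 30i + 20j + 23k ≠ 13 + 2i + 36j + 23k = qp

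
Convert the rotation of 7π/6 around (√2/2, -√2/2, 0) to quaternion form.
-0.2588 + 0.683i - 0.683j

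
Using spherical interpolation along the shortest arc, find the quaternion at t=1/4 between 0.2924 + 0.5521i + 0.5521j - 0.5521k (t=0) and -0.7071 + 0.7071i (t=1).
0.0122 + 0.7286i + 0.4843j - 0.4843k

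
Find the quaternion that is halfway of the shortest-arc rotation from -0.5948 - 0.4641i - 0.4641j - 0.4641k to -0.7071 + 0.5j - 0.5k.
-0.7724 - 0.2753i + 0.0213j - 0.572k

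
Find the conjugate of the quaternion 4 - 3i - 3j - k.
4 + 3i + 3j + k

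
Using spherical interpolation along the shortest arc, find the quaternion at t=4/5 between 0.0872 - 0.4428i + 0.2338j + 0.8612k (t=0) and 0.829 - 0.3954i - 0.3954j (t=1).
0.7844 - 0.4875i - 0.2963j + 0.2435k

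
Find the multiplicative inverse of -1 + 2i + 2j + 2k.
-0.0769 - 0.1538i - 0.1538j - 0.1538k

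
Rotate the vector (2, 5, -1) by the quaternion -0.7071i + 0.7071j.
(-5, -2, 1)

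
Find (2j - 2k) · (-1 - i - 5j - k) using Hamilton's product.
8 - 12i + 4k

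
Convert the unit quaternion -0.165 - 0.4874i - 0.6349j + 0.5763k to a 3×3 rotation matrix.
[[-0.4704, 0.8091, -0.3523], [0.4287, -0.1394, -0.8926], [-0.7713, -0.5709, -0.2813]]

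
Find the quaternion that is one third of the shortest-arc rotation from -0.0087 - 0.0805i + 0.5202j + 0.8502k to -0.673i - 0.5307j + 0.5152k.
-0.007 - 0.3651i + 0.1811j + 0.9132k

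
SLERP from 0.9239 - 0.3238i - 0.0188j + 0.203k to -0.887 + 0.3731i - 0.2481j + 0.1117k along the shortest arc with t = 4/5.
0.9073 - 0.3683i + 0.1967j - 0.0486k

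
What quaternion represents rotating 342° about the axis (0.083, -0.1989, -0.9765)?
-0.9877 + 0.013i - 0.0311j - 0.1528k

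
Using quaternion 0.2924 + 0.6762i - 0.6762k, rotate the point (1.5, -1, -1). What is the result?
(0.647, 0.631, -1.853)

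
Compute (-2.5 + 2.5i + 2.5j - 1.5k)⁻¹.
-0.119 - 0.119i - 0.119j + 0.0714k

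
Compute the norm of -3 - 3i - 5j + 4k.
√59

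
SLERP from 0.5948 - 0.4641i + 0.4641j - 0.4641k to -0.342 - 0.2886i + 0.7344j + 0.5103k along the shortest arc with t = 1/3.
0.3408 - 0.5382i + 0.7568j - 0.1465k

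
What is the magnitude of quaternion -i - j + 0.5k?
1.5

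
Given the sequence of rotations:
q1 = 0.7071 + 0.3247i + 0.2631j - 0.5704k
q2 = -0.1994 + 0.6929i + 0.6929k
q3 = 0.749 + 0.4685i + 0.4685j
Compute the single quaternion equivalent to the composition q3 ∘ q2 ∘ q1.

q2 · q1 = 0.0292 + 0.2429i + 0.5678j + 0.786k
q3 · q2 · q1 = -0.3579 + 0.5639i + 0.0707j + 0.7409k
-0.3579 + 0.5639i + 0.0707j + 0.7409k


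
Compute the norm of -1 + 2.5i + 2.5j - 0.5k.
3.708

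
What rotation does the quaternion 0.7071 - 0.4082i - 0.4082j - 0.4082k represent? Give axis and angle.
axis = (-√3/3, -√3/3, -√3/3), θ = π/2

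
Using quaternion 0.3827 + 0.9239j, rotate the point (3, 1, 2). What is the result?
(-0.707, 1, -3.536)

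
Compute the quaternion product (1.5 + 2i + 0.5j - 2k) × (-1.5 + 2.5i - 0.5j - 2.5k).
-12 - 1.5i - 1.5j - 3k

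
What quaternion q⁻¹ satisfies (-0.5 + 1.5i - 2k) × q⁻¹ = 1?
-0.0769 - 0.2308i + 0.3077k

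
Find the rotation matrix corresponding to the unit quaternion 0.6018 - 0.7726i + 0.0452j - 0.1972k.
[[0.9181, 0.1675, 0.3591], [-0.3072, -0.2716, 0.9121], [0.2503, -0.9477, -0.1979]]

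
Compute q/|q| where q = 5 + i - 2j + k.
0.898 + 0.1796i - 0.3592j + 0.1796k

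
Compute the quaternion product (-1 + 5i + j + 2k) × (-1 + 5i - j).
-23 - 8i + 10j - 12k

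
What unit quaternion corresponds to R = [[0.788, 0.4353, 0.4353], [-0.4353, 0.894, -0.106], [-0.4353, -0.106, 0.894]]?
0.9455 + 0.2302j - 0.2302k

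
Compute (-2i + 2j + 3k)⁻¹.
0.1176i - 0.1176j - 0.1765k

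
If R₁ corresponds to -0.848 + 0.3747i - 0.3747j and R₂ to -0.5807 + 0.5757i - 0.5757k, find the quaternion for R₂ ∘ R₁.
0.2767 - 0.9215i + 0.0019j + 0.2725k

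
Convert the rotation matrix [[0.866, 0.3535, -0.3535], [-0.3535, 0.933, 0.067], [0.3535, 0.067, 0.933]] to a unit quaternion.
0.9659 - 0.183j - 0.183k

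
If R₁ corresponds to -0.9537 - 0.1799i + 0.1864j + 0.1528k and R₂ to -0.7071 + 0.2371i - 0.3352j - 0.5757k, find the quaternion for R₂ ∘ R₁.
0.8675 - 0.0428i + 0.2552j + 0.4249k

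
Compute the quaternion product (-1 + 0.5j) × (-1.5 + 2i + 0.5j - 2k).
1.25 - 3i - 1.25j + k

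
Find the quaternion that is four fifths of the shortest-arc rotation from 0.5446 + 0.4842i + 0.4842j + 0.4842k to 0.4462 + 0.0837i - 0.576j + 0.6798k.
0.535 + 0.1991i - 0.3838j + 0.7258k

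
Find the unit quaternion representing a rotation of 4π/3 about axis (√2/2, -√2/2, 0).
-0.5 + 0.6124i - 0.6124j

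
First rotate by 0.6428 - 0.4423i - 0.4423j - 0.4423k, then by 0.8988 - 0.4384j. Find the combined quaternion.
0.3838 - 0.2036i - 0.6793j - 0.5914k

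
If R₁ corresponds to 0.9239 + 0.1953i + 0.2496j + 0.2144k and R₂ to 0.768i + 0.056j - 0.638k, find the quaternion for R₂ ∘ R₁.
-0.0272 + 0.8808i - 0.2375j - 0.4087k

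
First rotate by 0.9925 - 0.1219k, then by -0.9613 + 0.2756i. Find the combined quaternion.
-0.9541 + 0.2735i + 0.0336j + 0.1172k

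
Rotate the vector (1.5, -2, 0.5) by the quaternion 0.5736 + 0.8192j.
(-0.043, -2, -1.581)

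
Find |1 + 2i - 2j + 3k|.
√18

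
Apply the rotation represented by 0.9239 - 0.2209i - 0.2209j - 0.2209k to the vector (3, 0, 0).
(2.414, -0.932, 1.517)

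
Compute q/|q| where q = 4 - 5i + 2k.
0.5963 - 0.7454i + 0.2981k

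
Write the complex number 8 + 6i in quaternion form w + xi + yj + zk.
8 + 6i + 0j + 0k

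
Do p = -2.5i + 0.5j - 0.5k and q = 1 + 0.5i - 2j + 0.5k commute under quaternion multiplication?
No: pq = 2.5 - 3.25i + 1.5j + 4.25k ≠ 2.5 - 1.75i - 0.5j - 5.25k = qp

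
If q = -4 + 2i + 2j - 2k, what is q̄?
-4 - 2i - 2j + 2k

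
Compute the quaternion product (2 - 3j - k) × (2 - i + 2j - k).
9 + 3i - j - 7k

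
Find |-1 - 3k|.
√10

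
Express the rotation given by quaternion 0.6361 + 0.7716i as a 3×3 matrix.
[[1, 0, 0], [0, -0.1907, -0.9816], [0, 0.9816, -0.1907]]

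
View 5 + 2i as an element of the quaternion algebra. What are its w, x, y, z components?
5 + 2i + 0j + 0k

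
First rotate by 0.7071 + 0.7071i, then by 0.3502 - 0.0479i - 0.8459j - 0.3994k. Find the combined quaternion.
0.2815 + 0.2138i - 0.8806j + 0.3157k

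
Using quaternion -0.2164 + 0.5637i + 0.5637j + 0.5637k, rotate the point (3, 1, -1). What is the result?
(-0.325, 0.024, 3.301)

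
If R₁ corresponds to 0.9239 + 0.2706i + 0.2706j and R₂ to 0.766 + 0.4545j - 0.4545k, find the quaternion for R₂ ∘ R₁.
0.5847 + 0.3303i + 0.5042j - 0.5429k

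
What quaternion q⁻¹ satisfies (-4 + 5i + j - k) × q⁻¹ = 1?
-0.093 - 0.1163i - 0.0233j + 0.0233k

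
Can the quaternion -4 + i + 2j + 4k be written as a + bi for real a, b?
No. The quaternion -4 + i + 2j + 4k has j-coefficient y = 2 and k-coefficient z = 4, not both zero, so it does not lie in the complex subalgebra spanned by 1 and i.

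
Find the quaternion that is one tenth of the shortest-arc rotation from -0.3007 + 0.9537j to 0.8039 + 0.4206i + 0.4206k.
-0.3977 - 0.0573i + 0.9139j - 0.0573k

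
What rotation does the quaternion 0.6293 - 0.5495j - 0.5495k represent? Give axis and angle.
axis = (0, -√2/2, -√2/2), θ = 102°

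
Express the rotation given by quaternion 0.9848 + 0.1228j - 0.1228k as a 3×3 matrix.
[[0.9397, 0.2419, 0.2419], [-0.2419, 0.9698, -0.0302], [-0.2419, -0.0302, 0.9698]]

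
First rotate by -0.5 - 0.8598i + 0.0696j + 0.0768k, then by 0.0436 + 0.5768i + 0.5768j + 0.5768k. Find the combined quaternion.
0.3897 - 0.3217i - 0.8256j + 0.251k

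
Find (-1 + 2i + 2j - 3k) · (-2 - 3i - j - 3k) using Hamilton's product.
1 - 10i + 12j + 13k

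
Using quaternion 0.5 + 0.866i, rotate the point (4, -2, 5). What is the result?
(4, -3.33, -4.232)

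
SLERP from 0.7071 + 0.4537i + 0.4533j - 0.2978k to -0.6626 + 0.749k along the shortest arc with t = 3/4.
0.7182 + 0.1259i + 0.1258j - 0.6727k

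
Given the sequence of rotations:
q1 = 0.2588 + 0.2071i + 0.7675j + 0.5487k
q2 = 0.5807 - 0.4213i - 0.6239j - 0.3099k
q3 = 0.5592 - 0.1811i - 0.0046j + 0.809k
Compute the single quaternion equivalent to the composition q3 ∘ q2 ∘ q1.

q2 · q1 = 0.8864 - 0.0933i + 0.4512j + 0.0443k
q3 · q2 · q1 = 0.445 - 0.5779i + 0.1808j + 0.6597k
0.445 - 0.5779i + 0.1808j + 0.6597k


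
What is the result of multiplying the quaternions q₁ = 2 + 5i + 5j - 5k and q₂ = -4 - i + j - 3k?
-23 - 32i + 2j + 24k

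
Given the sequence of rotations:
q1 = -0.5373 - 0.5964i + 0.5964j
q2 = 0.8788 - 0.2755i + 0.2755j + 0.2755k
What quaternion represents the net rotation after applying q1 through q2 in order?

q2 · q1 = -0.8008 - 0.5404i + 0.2118j - 0.148k
-0.8008 - 0.5404i + 0.2118j - 0.148k


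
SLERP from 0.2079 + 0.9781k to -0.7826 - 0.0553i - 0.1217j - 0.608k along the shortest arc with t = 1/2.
0.5283 + 0.0295i + 0.0649j + 0.846k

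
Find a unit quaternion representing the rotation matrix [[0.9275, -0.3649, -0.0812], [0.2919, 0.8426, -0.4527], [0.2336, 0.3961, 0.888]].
0.9563 + 0.2219i - 0.0823j + 0.1717k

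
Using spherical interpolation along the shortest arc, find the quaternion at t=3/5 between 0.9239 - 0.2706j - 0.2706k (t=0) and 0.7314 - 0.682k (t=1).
0.8375 - 0.1127j - 0.5348k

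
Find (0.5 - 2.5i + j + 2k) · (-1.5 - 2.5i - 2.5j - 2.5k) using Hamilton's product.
0.5 + 5i - 14j + 4.5k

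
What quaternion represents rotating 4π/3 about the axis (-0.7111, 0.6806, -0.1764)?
-0.5 - 0.6158i + 0.5894j - 0.1528k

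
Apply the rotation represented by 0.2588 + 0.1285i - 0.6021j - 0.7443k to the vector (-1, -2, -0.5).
(0.623, 0.407, -2.167)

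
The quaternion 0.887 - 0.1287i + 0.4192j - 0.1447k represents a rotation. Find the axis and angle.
axis = (-0.2787, 0.9078, -0.3134), θ = 55°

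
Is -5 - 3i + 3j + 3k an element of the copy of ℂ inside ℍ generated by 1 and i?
No. The quaternion -5 - 3i + 3j + 3k has j-coefficient y = 3 and k-coefficient z = 3, not both zero, so it does not lie in the complex subalgebra spanned by 1 and i.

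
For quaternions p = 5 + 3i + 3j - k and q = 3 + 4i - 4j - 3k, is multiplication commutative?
No: pq = 12 + 16i - 6j - 42k ≠ 12 + 42i - 16j + 6k = qp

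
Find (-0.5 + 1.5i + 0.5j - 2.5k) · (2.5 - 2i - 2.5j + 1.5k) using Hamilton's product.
6.75 - 0.75i + 5.25j - 9.75k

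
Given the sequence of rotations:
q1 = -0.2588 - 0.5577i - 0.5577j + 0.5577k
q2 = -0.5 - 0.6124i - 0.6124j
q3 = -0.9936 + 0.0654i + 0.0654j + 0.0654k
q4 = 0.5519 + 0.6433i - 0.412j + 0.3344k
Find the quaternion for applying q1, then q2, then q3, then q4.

q2 · q1 = -0.5537 + 0.0958i + 0.7789j - 0.2788k
q3 · q2 · q1 = 0.5112 - 0.2006i - 0.7856j + 0.2855k
q4 · q3 · q2 · q1 = -0.008 + 0.3632i - 0.8949j - 0.2595k
-0.008 + 0.3632i - 0.8949j - 0.2595k


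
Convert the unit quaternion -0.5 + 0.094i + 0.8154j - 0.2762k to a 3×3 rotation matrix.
[[-0.4823, -0.1229, -0.8673], [0.4295, 0.8298, -0.3564], [0.7635, -0.5444, -0.3474]]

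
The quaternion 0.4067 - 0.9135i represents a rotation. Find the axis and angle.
axis = (-1, 0, 0), θ = 132°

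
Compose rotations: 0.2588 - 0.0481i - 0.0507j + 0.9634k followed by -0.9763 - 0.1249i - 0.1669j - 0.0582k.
-0.2111 - 0.1491i + 0.1294j - 0.9573k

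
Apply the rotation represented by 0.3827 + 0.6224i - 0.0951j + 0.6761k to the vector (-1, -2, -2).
(-0.334, 2.189, -2.024)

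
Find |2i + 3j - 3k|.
√22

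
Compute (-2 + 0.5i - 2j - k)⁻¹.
-0.2162 - 0.0541i + 0.2162j + 0.1081k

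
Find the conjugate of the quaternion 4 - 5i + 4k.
4 + 5i - 4k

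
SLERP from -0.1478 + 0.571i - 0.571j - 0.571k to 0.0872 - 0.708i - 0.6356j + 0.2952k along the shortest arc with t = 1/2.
-0.1503 + 0.8179i + 0.0413j - 0.5539k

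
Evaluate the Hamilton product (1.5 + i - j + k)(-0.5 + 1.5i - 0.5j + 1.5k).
-4.25 + 0.75i - 0.25j + 2.75k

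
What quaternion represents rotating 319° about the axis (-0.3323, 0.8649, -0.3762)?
-0.9367 - 0.1164i + 0.3029j - 0.1317k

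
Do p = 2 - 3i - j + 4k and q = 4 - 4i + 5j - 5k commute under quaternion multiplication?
No: pq = 21 - 35i - 25j - 13k ≠ 21 - 5i + 37j + 25k = qp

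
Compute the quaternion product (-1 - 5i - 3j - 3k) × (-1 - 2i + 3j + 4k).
12 + 4i + 26j - 22k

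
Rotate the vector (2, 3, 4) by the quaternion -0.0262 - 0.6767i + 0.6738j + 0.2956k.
(-4.596, -0.675, -2.724)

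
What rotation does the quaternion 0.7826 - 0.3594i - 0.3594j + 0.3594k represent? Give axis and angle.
axis = (-√3/3, -√3/3, √3/3), θ = 77°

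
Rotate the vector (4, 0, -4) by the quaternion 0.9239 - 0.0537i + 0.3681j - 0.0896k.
(0.093, -0.953, -5.575)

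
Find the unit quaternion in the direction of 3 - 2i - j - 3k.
0.6255 - 0.417i - 0.2085j - 0.6255k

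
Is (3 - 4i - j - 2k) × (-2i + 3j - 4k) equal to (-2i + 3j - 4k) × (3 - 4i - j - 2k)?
No: pq = -13 + 4i - 3j - 26k ≠ -13 - 16i + 21j + 2k = qp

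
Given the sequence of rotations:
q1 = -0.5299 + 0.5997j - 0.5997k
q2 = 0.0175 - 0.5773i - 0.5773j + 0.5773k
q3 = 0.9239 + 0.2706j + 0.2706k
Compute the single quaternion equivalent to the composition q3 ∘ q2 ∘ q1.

q2 · q1 = 0.6831 + 0.3059i - 0.0298j - 0.6626k
q3 · q2 · q1 = 0.8185 + 0.1114i + 0.2401j - 0.5101k
0.8185 + 0.1114i + 0.2401j - 0.5101k


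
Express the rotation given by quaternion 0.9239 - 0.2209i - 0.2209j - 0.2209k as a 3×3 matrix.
[[0.8048, 0.5058, -0.3106], [-0.3106, 0.8048, 0.5058], [0.5058, -0.3106, 0.8048]]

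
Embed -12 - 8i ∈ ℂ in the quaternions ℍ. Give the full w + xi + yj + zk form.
-12 - 8i + 0j + 0k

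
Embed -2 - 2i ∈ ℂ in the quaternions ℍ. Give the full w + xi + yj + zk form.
-2 - 2i + 0j + 0k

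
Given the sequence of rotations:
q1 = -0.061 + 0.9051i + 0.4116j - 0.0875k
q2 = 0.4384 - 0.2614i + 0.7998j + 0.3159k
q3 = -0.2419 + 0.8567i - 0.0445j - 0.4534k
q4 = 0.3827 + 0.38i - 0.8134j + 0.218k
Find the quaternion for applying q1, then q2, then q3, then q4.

q2 · q1 = -0.0917 + 0.2127i + 0.3947j - 0.8891k
q3 · q2 · q1 = -0.5456 + 0.0885i + 0.5739j + 0.6043k
q4 · q3 · q2 · q1 = 0.0926 - 0.7901i + 0.4531j + 0.4024k
0.0926 - 0.7901i + 0.4531j + 0.4024k


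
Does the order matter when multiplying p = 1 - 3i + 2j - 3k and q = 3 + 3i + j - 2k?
Yes: pq = 4 - 7i - 8j - 20k ≠ 4 - 5i + 22j - 2k = qp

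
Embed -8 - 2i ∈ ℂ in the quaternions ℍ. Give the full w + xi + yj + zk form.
-8 - 2i + 0j + 0k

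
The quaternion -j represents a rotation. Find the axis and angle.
axis = (0, -1, 0), θ = π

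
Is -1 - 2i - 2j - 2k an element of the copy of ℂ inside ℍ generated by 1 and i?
No. The quaternion -1 - 2i - 2j - 2k has j-coefficient y = -2 and k-coefficient z = -2, not both zero, so it does not lie in the complex subalgebra spanned by 1 and i.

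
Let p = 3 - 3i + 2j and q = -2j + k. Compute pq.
4 + 2i - 3j + 9k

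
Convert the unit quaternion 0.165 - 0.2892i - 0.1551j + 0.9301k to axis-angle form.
axis = (-0.2932, -0.1573, 0.943), θ = 161°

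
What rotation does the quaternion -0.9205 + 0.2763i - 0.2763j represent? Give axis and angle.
axis = (√2/2, -√2/2, 0), θ = 314°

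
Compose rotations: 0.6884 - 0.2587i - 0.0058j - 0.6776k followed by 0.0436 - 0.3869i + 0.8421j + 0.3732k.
0.1877 - 0.8461i + 0.2207j + 0.4475k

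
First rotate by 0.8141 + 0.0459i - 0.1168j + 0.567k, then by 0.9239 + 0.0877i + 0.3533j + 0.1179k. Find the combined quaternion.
0.7225 + 0.3279i + 0.1354j + 0.5934k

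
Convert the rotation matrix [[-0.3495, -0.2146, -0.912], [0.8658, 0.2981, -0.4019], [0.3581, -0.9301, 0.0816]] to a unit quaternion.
0.5075 - 0.2602i - 0.6257j + 0.5322k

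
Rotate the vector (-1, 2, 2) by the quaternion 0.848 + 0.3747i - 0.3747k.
(-0.01, 0.241, 2.99)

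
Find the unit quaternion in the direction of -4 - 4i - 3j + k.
-0.6172 - 0.6172i - 0.4629j + 0.1543k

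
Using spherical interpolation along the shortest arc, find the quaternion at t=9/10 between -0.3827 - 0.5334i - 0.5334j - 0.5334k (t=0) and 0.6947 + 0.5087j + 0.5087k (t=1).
-0.6742 - 0.057i - 0.5207j - 0.5207k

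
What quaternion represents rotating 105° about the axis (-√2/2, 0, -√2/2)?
0.6088 - 0.561i - 0.561k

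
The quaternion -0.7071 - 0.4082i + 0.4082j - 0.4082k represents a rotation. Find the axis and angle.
axis = (-√3/3, √3/3, -√3/3), θ = 3π/2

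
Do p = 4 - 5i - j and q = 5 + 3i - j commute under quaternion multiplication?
No: pq = 34 - 13i - 9j + 8k ≠ 34 - 13i - 9j - 8k = qp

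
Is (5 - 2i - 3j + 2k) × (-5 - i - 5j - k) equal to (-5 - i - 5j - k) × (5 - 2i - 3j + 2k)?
No: pq = -40 + 18i - 14j - 8k ≠ -40 - 8i - 6j - 22k = qp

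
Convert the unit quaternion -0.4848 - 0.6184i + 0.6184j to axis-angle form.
axis = (-√2/2, √2/2, 0), θ = 238°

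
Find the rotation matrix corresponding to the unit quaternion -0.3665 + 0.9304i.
[[1, 0, 0], [0, -0.7313, 0.682], [0, -0.682, -0.7313]]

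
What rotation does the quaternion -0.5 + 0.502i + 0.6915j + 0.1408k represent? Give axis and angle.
axis = (0.5797, 0.7985, 0.1626), θ = 4π/3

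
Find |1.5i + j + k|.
2.062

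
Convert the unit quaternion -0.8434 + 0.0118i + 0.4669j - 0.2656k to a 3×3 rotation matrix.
[[0.4229, -0.437, -0.7938], [0.459, 0.8586, -0.2281], [0.7813, -0.2679, 0.5637]]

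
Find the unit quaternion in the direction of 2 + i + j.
0.8165 + 0.4082i + 0.4082j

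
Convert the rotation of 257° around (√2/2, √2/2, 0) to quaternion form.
-0.6225 + 0.5534i + 0.5534j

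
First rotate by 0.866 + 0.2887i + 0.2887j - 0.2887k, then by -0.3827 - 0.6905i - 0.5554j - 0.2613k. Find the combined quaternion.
-0.0472 - 0.4727i - 0.8662j - 0.1548k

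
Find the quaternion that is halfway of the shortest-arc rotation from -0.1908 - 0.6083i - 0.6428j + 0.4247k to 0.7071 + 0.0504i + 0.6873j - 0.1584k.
-0.4906 - 0.3599i - 0.7268j + 0.3186k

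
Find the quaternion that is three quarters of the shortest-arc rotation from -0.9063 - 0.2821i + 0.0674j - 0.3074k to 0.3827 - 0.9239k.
-0.6812 - 0.1041i + 0.0249j + 0.7242k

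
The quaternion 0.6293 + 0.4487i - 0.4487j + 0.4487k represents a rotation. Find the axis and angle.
axis = (√3/3, -√3/3, √3/3), θ = 102°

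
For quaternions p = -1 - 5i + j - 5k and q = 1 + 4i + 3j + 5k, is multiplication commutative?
No: pq = 41 + 11i + 3j - 29k ≠ 41 - 29i - 7j + 9k = qp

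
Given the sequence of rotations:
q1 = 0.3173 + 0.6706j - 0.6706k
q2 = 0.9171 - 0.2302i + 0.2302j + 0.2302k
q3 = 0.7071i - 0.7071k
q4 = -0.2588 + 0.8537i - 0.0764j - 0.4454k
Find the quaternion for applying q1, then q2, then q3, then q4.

q2 · q1 = 0.291 - 0.3818i + 0.5337j - 0.6963k
q3 · q2 · q1 = -0.2224 + 0.5831i + 0.7623j + 0.1716k
q4 · q3 · q2 · q1 = -0.3056 - 0.0144i - 0.5865j + 0.75k
-0.3056 - 0.0144i - 0.5865j + 0.75k


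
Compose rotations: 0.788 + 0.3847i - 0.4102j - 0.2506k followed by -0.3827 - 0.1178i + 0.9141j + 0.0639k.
0.1347 - 0.4429i + 0.8724j - 0.1571k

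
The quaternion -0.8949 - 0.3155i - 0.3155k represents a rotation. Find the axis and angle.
axis = (-√2/2, 0, -√2/2), θ = 307°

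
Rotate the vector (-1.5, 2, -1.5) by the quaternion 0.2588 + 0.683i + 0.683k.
(-2.207, -1.732, -0.793)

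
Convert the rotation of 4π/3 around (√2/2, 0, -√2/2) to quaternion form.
-0.5 + 0.6124i - 0.6124k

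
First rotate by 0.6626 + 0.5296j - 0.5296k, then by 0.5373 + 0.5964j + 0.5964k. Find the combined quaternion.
0.356 - 0.6317i + 0.6797j + 0.1106k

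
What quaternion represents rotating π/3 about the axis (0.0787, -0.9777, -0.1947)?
0.866 + 0.0394i - 0.4889j - 0.0974k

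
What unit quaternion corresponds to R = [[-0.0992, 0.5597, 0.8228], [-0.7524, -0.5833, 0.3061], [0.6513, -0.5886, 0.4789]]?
-0.4462 + 0.5013i - 0.0961j + 0.7351k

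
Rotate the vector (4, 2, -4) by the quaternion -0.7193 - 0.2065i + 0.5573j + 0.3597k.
(4.856, -2.094, 2.834)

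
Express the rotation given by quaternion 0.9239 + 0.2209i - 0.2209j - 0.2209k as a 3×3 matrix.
[[0.8048, 0.3106, -0.5058], [-0.5058, 0.8048, -0.3106], [0.3106, 0.5058, 0.8048]]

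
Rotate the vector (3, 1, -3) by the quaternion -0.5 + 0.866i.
(3, -3.098, 0.634)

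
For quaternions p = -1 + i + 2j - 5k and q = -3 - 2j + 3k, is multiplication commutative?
No: pq = 22 - 7i - 7j + 10k ≠ 22 + i - j + 14k = qp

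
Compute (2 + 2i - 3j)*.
2 - 2i + 3j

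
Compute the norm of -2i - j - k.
√6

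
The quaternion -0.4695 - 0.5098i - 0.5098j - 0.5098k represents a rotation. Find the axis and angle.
axis = (-√3/3, -√3/3, -√3/3), θ = 236°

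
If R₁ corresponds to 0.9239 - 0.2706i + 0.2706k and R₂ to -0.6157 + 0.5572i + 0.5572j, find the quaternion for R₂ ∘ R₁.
-0.4181 + 0.8322i + 0.364j - 0.0158k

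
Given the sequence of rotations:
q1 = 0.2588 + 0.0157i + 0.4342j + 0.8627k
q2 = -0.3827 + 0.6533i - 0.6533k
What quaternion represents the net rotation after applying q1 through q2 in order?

q2 · q1 = 0.4543 + 0.4467i - 0.74j - 0.2156k
0.4543 + 0.4467i - 0.74j - 0.2156k


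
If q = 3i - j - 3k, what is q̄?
-3i + j + 3k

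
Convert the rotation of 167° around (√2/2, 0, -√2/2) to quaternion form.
0.1132 + 0.7026i - 0.7026k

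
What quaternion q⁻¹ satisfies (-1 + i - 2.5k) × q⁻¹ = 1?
-0.1212 - 0.1212i + 0.303k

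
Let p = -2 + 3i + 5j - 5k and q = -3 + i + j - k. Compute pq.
-7 - 11i - 19j + 15k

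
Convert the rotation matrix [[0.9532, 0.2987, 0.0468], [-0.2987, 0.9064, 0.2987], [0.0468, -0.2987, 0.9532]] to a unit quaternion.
0.9763 - 0.153i - 0.153k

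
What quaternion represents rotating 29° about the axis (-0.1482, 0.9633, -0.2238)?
0.9681 - 0.0371i + 0.2412j - 0.056k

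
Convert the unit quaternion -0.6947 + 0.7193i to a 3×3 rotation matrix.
[[1, 0, 0], [0, -0.0348, 0.9994], [0, -0.9994, -0.0348]]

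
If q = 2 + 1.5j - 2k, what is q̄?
2 - 1.5j + 2k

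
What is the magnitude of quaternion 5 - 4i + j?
√42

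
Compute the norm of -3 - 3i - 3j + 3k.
6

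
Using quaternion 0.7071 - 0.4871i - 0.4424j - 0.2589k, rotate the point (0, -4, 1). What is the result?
(-3.562, -0.648, 1.973)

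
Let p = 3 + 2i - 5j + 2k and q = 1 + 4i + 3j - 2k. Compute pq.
14 + 18i + 16j + 22k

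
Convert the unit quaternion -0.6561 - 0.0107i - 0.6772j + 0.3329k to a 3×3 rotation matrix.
[[-0.1388, 0.4513, 0.8815], [-0.4223, 0.7781, -0.4649], [-0.8957, -0.4368, 0.0826]]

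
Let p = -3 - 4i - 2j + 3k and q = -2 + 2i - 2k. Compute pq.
20 + 6i + 2j + 4k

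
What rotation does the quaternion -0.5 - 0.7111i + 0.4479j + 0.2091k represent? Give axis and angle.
axis = (-0.8211, 0.5172, 0.2414), θ = 4π/3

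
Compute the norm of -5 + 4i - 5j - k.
√67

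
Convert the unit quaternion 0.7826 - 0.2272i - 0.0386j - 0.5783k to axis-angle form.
axis = (-0.365, -0.062, -0.929), θ = 77°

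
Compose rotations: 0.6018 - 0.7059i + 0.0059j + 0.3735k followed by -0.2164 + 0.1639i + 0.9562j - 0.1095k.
0.0207 + 0.6092i + 0.5902j + 0.5292k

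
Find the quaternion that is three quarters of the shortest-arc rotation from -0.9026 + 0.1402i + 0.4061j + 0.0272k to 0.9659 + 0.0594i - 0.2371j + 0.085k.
-0.9577 - 0.0093i + 0.2818j - 0.0573k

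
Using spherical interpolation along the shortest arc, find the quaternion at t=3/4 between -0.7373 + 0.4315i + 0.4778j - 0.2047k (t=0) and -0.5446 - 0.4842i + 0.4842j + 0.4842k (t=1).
-0.6994 - 0.2712i + 0.5645j + 0.3444k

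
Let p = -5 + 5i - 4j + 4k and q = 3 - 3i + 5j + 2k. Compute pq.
12 + 2i - 59j + 15k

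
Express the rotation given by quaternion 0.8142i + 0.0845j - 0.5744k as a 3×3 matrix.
[[0.3258, 0.1376, -0.9354], [0.1376, -0.9857, -0.0971], [-0.9354, -0.0971, -0.3401]]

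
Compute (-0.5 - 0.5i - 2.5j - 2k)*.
-0.5 + 0.5i + 2.5j + 2k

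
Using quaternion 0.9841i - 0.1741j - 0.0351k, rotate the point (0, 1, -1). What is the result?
(-0.274, -0.952, 1.01)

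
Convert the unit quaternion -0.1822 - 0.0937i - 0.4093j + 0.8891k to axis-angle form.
axis = (-0.0953, -0.4163, 0.9042), θ = 201°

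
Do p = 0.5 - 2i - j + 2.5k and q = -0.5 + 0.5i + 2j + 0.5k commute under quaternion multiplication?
No: pq = 1.5 - 4.25i + 3.75j - 4.5k ≠ 1.5 + 6.75i - 0.75j + 2.5k = qp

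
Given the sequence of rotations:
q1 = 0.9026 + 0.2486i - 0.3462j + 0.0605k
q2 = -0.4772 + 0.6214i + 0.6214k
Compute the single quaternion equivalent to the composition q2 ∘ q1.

q2 · q1 = -0.6228 + 0.6574i + 0.2821j + 0.3169k
-0.6228 + 0.6574i + 0.2821j + 0.3169k


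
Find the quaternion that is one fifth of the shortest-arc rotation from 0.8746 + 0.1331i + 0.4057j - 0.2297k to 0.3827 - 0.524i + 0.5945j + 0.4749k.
0.86 - 0.0153i + 0.5036j - 0.0814k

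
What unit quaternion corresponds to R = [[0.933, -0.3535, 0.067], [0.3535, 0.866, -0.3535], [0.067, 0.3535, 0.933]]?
0.9659 + 0.183i + 0.183k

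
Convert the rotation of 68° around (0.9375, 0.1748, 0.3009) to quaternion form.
0.829 + 0.5242i + 0.0977j + 0.1683k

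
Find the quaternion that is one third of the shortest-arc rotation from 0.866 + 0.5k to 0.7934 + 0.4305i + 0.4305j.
0.9075 + 0.1587i + 0.1587j + 0.3551k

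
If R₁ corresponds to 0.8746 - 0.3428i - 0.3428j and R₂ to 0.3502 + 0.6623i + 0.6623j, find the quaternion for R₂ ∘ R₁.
0.7604 + 0.4592i + 0.4592j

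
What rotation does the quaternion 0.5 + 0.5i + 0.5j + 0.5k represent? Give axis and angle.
axis = (√3/3, √3/3, √3/3), θ = 2π/3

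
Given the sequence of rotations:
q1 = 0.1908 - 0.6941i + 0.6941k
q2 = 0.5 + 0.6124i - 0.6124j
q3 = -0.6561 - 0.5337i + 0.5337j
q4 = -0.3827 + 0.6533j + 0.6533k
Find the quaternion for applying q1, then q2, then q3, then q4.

q2 · q1 = 0.5205 - 0.6553i - 0.5419j - 0.078k
q3 · q2 · q1 = -0.402 + 0.1105i + 0.5917j + 0.6901k
q4 · q3 · q2 · q1 = -0.6836 + 0.022i - 0.4169j - 0.5989k
-0.6836 + 0.022i - 0.4169j - 0.5989k


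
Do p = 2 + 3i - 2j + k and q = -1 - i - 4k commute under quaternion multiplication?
No: pq = 5 + 3i + 13j - 11k ≠ 5 - 13i - 9j - 7k = qp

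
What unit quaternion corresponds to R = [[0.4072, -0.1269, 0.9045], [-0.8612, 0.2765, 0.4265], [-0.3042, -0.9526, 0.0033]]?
0.6494 - 0.5309i + 0.4653j - 0.2827k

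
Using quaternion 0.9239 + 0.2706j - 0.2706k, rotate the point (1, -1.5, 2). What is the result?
(0.957, -2.073, 1.427)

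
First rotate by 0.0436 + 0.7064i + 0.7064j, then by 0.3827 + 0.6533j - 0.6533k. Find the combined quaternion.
-0.4448 + 0.7318i - 0.1627j - 0.49k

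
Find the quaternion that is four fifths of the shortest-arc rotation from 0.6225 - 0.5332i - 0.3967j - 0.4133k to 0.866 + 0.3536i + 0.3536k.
0.9566 + 0.1737i - 0.1093j + 0.2068k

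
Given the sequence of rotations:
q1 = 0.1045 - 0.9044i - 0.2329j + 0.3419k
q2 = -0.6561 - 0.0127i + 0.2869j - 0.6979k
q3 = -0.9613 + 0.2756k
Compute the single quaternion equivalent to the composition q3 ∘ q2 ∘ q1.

q2 · q1 = 0.2254 + 0.5276i + 0.8183j - 0.0348k
q3 · q2 · q1 = -0.2071 - 0.7327i - 0.6412j + 0.0956k
-0.2071 - 0.7327i - 0.6412j + 0.0956k


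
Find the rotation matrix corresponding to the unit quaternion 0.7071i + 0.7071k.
[[0, 0, 1], [0, -1, 0], [1, 0, 0]]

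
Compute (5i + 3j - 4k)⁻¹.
-0.1i - 0.06j + 0.08k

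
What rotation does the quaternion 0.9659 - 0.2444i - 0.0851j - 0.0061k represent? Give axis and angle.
axis = (-0.9441, -0.3287, -0.0236), θ = π/6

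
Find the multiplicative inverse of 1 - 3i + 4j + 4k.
0.0238 + 0.0714i - 0.0952j - 0.0952k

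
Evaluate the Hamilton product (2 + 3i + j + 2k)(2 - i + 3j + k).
2 - i + 3j + 16k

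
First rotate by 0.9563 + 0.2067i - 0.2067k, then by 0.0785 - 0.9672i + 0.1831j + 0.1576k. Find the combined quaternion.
0.3076 - 0.9466i + 0.0078j + 0.0966k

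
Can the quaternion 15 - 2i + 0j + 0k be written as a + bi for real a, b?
Yes. The quaternion 15 - 2i has j- and k-coefficients y = z = 0, so it lies in the complex subalgebra spanned by 1 and i.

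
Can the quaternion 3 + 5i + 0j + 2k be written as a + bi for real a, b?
No. The quaternion 3 + 5i + 2k has j-coefficient y = 0 and k-coefficient z = 2, not both zero, so it does not lie in the complex subalgebra spanned by 1 and i.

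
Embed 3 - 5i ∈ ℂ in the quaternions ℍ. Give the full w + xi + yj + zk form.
3 - 5i + 0j + 0k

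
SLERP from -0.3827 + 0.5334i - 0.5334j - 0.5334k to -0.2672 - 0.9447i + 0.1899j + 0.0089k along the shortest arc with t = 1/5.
-0.264 + 0.6832i - 0.5026j - 0.4593k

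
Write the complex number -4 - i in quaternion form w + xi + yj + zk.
-4 - i + 0j + 0k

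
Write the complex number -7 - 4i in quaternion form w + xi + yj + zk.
-7 - 4i + 0j + 0k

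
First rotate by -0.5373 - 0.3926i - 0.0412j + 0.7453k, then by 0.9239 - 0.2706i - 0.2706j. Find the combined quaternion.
-0.6138 - 0.419i + 0.309j + 0.5935k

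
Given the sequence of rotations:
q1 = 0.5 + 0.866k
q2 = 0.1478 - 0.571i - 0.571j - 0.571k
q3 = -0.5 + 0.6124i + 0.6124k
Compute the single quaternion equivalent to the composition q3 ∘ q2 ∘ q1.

q2 · q1 = 0.5684 - 0.78i + 0.209j - 0.1575k
q3 · q2 · q1 = 0.2899 + 0.6101i - 0.4857j + 0.5548k
0.2899 + 0.6101i - 0.4857j + 0.5548k


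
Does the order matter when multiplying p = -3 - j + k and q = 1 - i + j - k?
Yes: pq = -1 + 3i - 5j + 3k ≠ -1 + 3i - 3j + 5k = qp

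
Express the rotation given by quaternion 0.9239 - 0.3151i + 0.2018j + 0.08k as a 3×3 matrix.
[[0.9058, -0.275, 0.3225], [0.0206, 0.7886, 0.6145], [-0.4233, -0.55, 0.72]]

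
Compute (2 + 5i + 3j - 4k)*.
2 - 5i - 3j + 4k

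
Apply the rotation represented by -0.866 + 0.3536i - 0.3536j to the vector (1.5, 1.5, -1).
(0.137, 0.137, -2.337)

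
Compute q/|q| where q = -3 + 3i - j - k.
-0.6708 + 0.6708i - 0.2236j - 0.2236k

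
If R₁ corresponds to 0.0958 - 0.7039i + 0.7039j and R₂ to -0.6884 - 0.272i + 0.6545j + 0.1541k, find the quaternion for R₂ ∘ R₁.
-0.7181 + 0.35i - 0.5303j + 0.284k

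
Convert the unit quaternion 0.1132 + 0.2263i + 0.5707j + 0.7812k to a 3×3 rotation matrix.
[[-0.8719, 0.0814, 0.4828], [0.4352, -0.323, 0.8404], [0.2244, 0.9429, 0.2462]]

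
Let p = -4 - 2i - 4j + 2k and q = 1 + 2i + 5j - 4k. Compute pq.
28 - 4i - 28j + 16k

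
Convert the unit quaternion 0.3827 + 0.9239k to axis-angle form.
axis = (0, 0, 1), θ = 3π/4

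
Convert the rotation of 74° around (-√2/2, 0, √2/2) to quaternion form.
0.7986 - 0.4255i + 0.4255k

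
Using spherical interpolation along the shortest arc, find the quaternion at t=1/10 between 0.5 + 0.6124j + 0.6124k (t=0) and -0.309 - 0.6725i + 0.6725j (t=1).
0.4365 - 0.0909i + 0.6768j + 0.5858k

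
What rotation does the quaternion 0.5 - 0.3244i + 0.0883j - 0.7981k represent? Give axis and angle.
axis = (-0.3746, 0.102, -0.9216), θ = 2π/3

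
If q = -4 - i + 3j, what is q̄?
-4 + i - 3j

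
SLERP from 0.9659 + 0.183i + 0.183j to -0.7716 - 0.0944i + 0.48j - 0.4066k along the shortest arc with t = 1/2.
0.9494 + 0.1516i - 0.1623j + 0.2222k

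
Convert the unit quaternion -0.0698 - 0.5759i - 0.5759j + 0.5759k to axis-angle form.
axis = (-√3/3, -√3/3, √3/3), θ = 188°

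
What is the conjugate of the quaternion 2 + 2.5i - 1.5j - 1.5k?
2 - 2.5i + 1.5j + 1.5k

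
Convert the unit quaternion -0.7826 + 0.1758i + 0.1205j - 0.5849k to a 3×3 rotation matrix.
[[0.2867, -0.8731, -0.3943], [0.9579, 0.254, 0.1342], [-0.017, -0.4161, 0.9091]]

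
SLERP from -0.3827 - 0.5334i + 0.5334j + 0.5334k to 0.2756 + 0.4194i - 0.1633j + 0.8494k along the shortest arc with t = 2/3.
0.048 + 0.097i + 0.1217j + 0.9866k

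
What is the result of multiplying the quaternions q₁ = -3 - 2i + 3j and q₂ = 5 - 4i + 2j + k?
-29 + 5i + 11j + 5k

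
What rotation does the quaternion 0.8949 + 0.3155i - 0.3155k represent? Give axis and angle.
axis = (√2/2, 0, -√2/2), θ = 53°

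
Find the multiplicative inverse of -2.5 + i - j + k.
-0.2703 - 0.1081i + 0.1081j - 0.1081k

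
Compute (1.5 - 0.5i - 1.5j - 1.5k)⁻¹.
0.2143 + 0.0714i + 0.2143j + 0.2143k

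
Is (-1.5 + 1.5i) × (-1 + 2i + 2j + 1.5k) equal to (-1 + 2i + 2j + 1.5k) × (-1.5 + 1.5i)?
No: pq = -1.5 - 4.5i - 5.25j + 0.75k ≠ -1.5 - 4.5i - 0.75j - 5.25k = qp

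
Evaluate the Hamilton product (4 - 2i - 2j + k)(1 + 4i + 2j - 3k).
19 + 18i + 4j - 7k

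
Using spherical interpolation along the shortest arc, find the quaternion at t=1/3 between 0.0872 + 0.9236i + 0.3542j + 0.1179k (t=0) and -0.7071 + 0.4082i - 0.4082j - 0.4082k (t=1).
-0.2584 + 0.956i + 0.1025j - 0.0932k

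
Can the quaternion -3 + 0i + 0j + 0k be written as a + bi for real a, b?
Yes. The quaternion -3 has j- and k-coefficients y = z = 0, so it lies in the complex subalgebra spanned by 1 and i.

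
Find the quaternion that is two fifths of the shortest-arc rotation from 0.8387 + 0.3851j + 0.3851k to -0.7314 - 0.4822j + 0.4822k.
0.8815 + 0.4708j + 0.0358k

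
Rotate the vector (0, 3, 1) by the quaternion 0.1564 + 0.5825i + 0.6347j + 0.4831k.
(2.526, -0.005, 1.902)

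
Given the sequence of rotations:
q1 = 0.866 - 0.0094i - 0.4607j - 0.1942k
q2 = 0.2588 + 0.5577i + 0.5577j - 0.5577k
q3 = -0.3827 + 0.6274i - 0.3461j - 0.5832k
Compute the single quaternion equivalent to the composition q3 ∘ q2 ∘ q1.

q2 · q1 = 0.378 + 0.1153i + 0.4773j - 0.7849k
q3 · q2 · q1 = -0.5096 + 0.743i + 0.1117j + 0.4193k
-0.5096 + 0.743i + 0.1117j + 0.4193k


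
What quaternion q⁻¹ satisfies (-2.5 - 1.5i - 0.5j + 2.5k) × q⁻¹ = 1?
-0.1667 + 0.1i + 0.0333j - 0.1667k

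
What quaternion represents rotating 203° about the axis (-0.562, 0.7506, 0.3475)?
-0.1994 - 0.5507i + 0.7355j + 0.3405k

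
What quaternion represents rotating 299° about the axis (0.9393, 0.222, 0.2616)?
-0.8616 + 0.4767i + 0.1127j + 0.1328k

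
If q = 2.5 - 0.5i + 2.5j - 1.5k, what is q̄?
2.5 + 0.5i - 2.5j + 1.5k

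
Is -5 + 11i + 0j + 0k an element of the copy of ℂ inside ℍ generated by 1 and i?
Yes. The quaternion -5 + 11i has j- and k-coefficients y = z = 0, so it lies in the complex subalgebra spanned by 1 and i.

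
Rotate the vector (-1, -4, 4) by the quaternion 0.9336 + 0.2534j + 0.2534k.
(3.042, -3.446, 3.446)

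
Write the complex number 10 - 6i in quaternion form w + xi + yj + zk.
10 - 6i + 0j + 0k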